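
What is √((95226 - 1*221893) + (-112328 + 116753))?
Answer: I*√122242 ≈ 349.63*I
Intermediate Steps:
√((95226 - 1*221893) + (-112328 + 116753)) = √((95226 - 221893) + 4425) = √(-126667 + 4425) = √(-122242) = I*√122242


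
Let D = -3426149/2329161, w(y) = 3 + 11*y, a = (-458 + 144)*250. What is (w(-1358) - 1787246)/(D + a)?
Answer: 4197569700141/182842564649 ≈ 22.957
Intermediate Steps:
a = -78500 (a = -314*250 = -78500)
D = -3426149/2329161 (D = -3426149*1/2329161 = -3426149/2329161 ≈ -1.4710)
(w(-1358) - 1787246)/(D + a) = ((3 + 11*(-1358)) - 1787246)/(-3426149/2329161 - 78500) = ((3 - 14938) - 1787246)/(-182842564649/2329161) = (-14935 - 1787246)*(-2329161/182842564649) = -1802181*(-2329161/182842564649) = 4197569700141/182842564649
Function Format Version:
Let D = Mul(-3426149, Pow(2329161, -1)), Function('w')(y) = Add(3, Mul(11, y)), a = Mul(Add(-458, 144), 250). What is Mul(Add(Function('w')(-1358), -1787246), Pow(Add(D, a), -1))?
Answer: Rational(4197569700141, 182842564649) ≈ 22.957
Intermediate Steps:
a = -78500 (a = Mul(-314, 250) = -78500)
D = Rational(-3426149, 2329161) (D = Mul(-3426149, Rational(1, 2329161)) = Rational(-3426149, 2329161) ≈ -1.4710)
Mul(Add(Function('w')(-1358), -1787246), Pow(Add(D, a), -1)) = Mul(Add(Add(3, Mul(11, -1358)), -1787246), Pow(Add(Rational(-3426149, 2329161), -78500), -1)) = Mul(Add(Add(3, -14938), -1787246), Pow(Rational(-182842564649, 2329161), -1)) = Mul(Add(-14935, -1787246), Rational(-2329161, 182842564649)) = Mul(-1802181, Rational(-2329161, 182842564649)) = Rational(4197569700141, 182842564649)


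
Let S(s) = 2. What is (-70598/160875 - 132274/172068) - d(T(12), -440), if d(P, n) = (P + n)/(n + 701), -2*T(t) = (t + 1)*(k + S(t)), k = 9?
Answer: 351887309/467809875 ≈ 0.75220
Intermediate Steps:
T(t) = -11/2 - 11*t/2 (T(t) = -(t + 1)*(9 + 2)/2 = -(1 + t)*11/2 = -(11 + 11*t)/2 = -11/2 - 11*t/2)
d(P, n) = (P + n)/(701 + n)
(-70598/160875 - 132274/172068) - d(T(12), -440) = (-70598/160875 - 132274/172068) - ((-11/2 - 11/2*12) - 440)/(701 - 440) = (-70598*1/160875 - 132274*1/172068) - ((-11/2 - 66) - 440)/261 = (-6418/14625 - 66137/86034) - (-143/2 - 440)/261 = -38959483/32262750 - (-1023)/(261*2) = -38959483/32262750 - 1*(-341/174) = -38959483/32262750 + 341/174 = 351887309/467809875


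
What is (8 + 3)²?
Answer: 121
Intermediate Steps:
(8 + 3)² = 11² = 121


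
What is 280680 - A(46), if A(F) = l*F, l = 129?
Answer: 274746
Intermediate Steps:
A(F) = 129*F
280680 - A(46) = 280680 - 129*46 = 280680 - 1*5934 = 280680 - 5934 = 274746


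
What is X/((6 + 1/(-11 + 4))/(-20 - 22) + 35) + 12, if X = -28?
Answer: 114756/10249 ≈ 11.197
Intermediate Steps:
X/((6 + 1/(-11 + 4))/(-20 - 22) + 35) + 12 = -28/((6 + 1/(-11 + 4))/(-20 - 22) + 35) + 12 = -28/((6 + 1/(-7))/(-42) + 35) + 12 = -28/((6 - ⅐)*(-1/42) + 35) + 12 = -28/((41/7)*(-1/42) + 35) + 12 = -28/(-41/294 + 35) + 12 = -28/(10249/294) + 12 = (294/10249)*(-28) + 12 = -8232/10249 + 12 = 114756/10249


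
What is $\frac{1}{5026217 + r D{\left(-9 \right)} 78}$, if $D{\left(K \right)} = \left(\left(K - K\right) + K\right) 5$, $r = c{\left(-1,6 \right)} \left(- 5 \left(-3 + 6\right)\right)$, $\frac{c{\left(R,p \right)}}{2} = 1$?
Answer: $\frac{1}{5131517} \approx 1.9487 \cdot 10^{-7}$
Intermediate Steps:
$c{\left(R,p \right)} = 2$ ($c{\left(R,p \right)} = 2 \cdot 1 = 2$)
$r = -30$ ($r = 2 \left(- 5 \left(-3 + 6\right)\right) = 2 \left(\left(-5\right) 3\right) = 2 \left(-15\right) = -30$)
$D{\left(K \right)} = 5 K$ ($D{\left(K \right)} = \left(0 + K\right) 5 = K 5 = 5 K$)
$\frac{1}{5026217 + r D{\left(-9 \right)} 78} = \frac{1}{5026217 + - 30 \cdot 5 \left(-9\right) 78} = \frac{1}{5026217 + \left(-30\right) \left(-45\right) 78} = \frac{1}{5026217 + 1350 \cdot 78} = \frac{1}{5026217 + 105300} = \frac{1}{5131517}$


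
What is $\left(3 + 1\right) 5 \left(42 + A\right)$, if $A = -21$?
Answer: $420$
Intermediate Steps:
$\left(3 + 1\right) 5 \left(42 + A\right) = \left(3 + 1\right) 5 \left(42 - 21\right) = 4 \cdot 5 \cdot 21 = 20 \cdot 21 = 420$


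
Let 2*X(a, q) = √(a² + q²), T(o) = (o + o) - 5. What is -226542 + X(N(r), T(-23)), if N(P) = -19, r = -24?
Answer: -226542 + √2962/2 ≈ -2.2651e+5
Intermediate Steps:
T(o) = -5 + 2*o (T(o) = 2*o - 5 = -5 + 2*o)
X(a, q) = √(a² + q²)/2
-226542 + X(N(r), T(-23)) = -226542 + √((-19)² + (-5 + 2*(-23))²)/2 = -226542 + √(361 + (-5 - 46)²)/2 = -226542 + √(361 + (-51)²)/2 = -226542 + √(361 + 2601)/2 = -226542 + √2962/2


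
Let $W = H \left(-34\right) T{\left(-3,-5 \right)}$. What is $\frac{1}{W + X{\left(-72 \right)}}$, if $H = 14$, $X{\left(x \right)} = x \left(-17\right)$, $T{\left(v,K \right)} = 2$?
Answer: $\frac{1}{272} \approx 0.0036765$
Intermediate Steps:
$X{\left(x \right)} = - 17 x$
$W = -952$ ($W = 14 \left(-34\right) 2 = \left(-476\right) 2 = -952$)
$\frac{1}{W + X{\left(-72 \right)}} = \frac{1}{-952 - -1224} = \frac{1}{-952 + 1224} = \frac{1}{272}$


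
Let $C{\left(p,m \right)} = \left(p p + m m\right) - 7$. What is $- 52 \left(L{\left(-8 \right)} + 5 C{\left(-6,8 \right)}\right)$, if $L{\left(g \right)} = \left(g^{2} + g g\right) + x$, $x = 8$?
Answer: $-31252$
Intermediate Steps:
$C{\left(p,m \right)} = -7 + m^{2} + p^{2}$ ($C{\left(p,m \right)} = \left(p^{2} + m^{2}\right) - 7 = \left(m^{2} + p^{2}\right) - 7 = -7 + m^{2} + p^{2}$)
$L{\left(g \right)} = 8 + 2 g^{2}$ ($L{\left(g \right)} = \left(g^{2} + g g\right) + 8 = \left(g^{2} + g^{2}\right) + 8 = 2 g^{2} + 8 = 8 + 2 g^{2}$)
$- 52 \left(L{\left(-8 \right)} + 5 C{\left(-6,8 \right)}\right) = - 52 \left(\left(8 + 2 \left(-8\right)^{2}\right) + 5 \left(-7 + 8^{2} + \left(-6\right)^{2}\right)\right) = - 52 \left(\left(8 + 2 \cdot 64\right) + 5 \left(-7 + 64 + 36\right)\right) = - 52 \left(\left(8 + 128\right) + 5 \cdot 93\right) = - 52 \left(136 + 465\right) = \left(-52\right) 601 = -31252$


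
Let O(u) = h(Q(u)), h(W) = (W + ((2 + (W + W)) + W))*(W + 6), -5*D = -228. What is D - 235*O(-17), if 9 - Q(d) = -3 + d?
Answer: -4852522/5 ≈ -9.7050e+5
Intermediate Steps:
D = 228/5 (D = -⅕*(-228) = 228/5 ≈ 45.600)
Q(d) = 12 - d (Q(d) = 9 - (-3 + d) = 9 + (3 - d) = 12 - d)
h(W) = (2 + 4*W)*(6 + W) (h(W) = (W + ((2 + 2*W) + W))*(6 + W) = (W + (2 + 3*W))*(6 + W) = (2 + 4*W)*(6 + W))
O(u) = 324 - 26*u + 4*(12 - u)² (O(u) = 12 + 4*(12 - u)² + 26*(12 - u) = 12 + 4*(12 - u)² + (312 - 26*u) = 324 - 26*u + 4*(12 - u)²)
D - 235*O(-17) = 228/5 - 235*(900 - 122*(-17) + 4*(-17)²) = 228/5 - 235*(900 + 2074 + 4*289) = 228/5 - 235*(900 + 2074 + 1156) = 228/5 - 235*4130 = 228/5 - 970550 = -4852522/5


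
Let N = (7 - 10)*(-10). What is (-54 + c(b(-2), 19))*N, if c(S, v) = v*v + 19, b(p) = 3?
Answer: 9780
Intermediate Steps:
N = 30 (N = -3*(-10) = 30)
c(S, v) = 19 + v² (c(S, v) = v² + 19 = 19 + v²)
(-54 + c(b(-2), 19))*N = (-54 + (19 + 19²))*30 = (-54 + (19 + 361))*30 = (-54 + 380)*30 = 326*30 = 9780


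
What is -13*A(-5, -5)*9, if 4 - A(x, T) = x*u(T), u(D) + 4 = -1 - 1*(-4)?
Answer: 117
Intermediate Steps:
u(D) = -1 (u(D) = -4 + (-1 - 1*(-4)) = -4 + (-1 + 4) = -4 + 3 = -1)
A(x, T) = 4 + x (A(x, T) = 4 - x*(-1) = 4 - (-1)*x = 4 + x)
-13*A(-5, -5)*9 = -13*(4 - 5)*9 = -13*(-1)*9 = 13*9 = 117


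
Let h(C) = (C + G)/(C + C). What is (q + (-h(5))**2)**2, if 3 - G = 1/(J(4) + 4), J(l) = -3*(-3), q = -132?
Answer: 4929248076481/285610000 ≈ 17259.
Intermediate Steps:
J(l) = 9
G = 38/13 (G = 3 - 1/(9 + 4) = 3 - 1/13 = 38/13 ≈ 2.9231)
h(C) = (38/13 + C)/(2*C) (h(C) = (C + 38/13)/(C + C) = (38/13 + C)/((2*C)) = (38/13 + C)*(1/(2*C)) = (38/13 + C)/(2*C))
(q + (-h(5))**2)**2 = (-132 + (-(38 + 13*5)/(26*5))**2)**2 = (-132 + (-(38 + 65)/(26*5))**2)**2 = (-132 + (-103/(26*5))**2)**2 = (-132 + (-1*103/130)**2)**2 = (-132 + (-103/130)**2)**2 = (-132 + 10609/16900)**2 = (-2220191/16900)**2 = 4929248076481/285610000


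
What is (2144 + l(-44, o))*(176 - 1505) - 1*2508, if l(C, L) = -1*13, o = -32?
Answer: -2834607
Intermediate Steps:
l(C, L) = -13
(2144 + l(-44, o))*(176 - 1505) - 1*2508 = (2144 - 13)*(176 - 1505) - 1*2508 = 2131*(-1329) - 2508 = -2832099 - 2508 = -2834607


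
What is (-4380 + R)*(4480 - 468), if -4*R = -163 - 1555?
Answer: -15849406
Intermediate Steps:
R = 859/2 (R = -(-163 - 1555)/4 = -1/4*(-1718) = 859/2 ≈ 429.50)
(-4380 + R)*(4480 - 468) = (-4380 + 859/2)*(4480 - 468) = -7901/2*4012 = -15849406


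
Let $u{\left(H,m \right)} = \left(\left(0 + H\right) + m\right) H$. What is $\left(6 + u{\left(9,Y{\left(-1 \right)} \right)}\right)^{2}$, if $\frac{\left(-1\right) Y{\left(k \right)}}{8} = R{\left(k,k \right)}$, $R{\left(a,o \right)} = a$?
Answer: $25281$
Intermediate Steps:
$Y{\left(k \right)} = - 8 k$
$u{\left(H,m \right)} = H \left(H + m\right)$ ($u{\left(H,m \right)} = \left(H + m\right) H = H \left(H + m\right)$)
$\left(6 + u{\left(9,Y{\left(-1 \right)} \right)}\right)^{2} = \left(6 + 9 \left(9 - -8\right)\right)^{2} = \left(6 + 9 \left(9 + 8\right)\right)^{2} = \left(6 + 9 \cdot 17\right)^{2} = \left(6 + 153\right)^{2} = 159^{2} = 25281$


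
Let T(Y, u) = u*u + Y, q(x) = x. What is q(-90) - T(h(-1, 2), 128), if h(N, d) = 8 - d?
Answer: -16480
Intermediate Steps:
T(Y, u) = Y + u**2 (T(Y, u) = u**2 + Y = Y + u**2)
q(-90) - T(h(-1, 2), 128) = -90 - ((8 - 1*2) + 128**2) = -90 - ((8 - 2) + 16384) = -90 - (6 + 16384) = -90 - 1*16390 = -90 - 16390 = -16480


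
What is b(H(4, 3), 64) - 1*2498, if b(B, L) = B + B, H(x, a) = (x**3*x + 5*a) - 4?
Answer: -1964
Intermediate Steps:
H(x, a) = -4 + x**4 + 5*a (H(x, a) = (x**4 + 5*a) - 4 = -4 + x**4 + 5*a)
b(B, L) = 2*B
b(H(4, 3), 64) - 1*2498 = 2*(-4 + 4**4 + 5*3) - 1*2498 = 2*(-4 + 256 + 15) - 2498 = 2*267 - 2498 = 534 - 2498 = -1964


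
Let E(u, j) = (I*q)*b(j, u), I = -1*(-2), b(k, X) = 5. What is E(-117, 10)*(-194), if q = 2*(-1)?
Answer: 3880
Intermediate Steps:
I = 2
q = -2
E(u, j) = -20 (E(u, j) = (2*(-2))*5 = -4*5 = -20)
E(-117, 10)*(-194) = -20*(-194) = 3880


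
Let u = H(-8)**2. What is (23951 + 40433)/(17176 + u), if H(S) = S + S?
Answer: 8048/2179 ≈ 3.6934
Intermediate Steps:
H(S) = 2*S
u = 256 (u = (2*(-8))**2 = (-16)**2 = 256)
(23951 + 40433)/(17176 + u) = (23951 + 40433)/(17176 + 256) = 64384/17432 = 64384*(1/17432) = 8048/2179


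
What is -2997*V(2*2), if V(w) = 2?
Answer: -5994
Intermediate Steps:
-2997*V(2*2) = -2997*2 = -5994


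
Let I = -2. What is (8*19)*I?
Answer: -304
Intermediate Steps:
(8*19)*I = (8*19)*(-2) = 152*(-2) = -304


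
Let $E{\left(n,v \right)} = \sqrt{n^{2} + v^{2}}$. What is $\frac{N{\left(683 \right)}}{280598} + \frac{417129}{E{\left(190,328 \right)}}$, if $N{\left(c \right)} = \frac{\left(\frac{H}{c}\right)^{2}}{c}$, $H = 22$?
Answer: $\frac{242}{44700943164113} + \frac{24537 \sqrt{35921}}{4226} \approx 1100.4$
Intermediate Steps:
$N{\left(c \right)} = \frac{484}{c^{3}}$ ($N{\left(c \right)} = \frac{\left(\frac{22}{c}\right)^{2}}{c} = \frac{484 \frac{1}{c^{2}}}{c} = \frac{484}{c^{3}}$)
$\frac{N{\left(683 \right)}}{280598} + \frac{417129}{E{\left(190,328 \right)}} = \frac{484 \cdot \frac{1}{318611987}}{280598} + \frac{417129}{\sqrt{190^{2} + 328^{2}}} = 484 \cdot \frac{1}{318611987} \cdot \frac{1}{280598} + \frac{417129}{\sqrt{36100 + 107584}} = \frac{484}{318611987} \cdot \frac{1}{280598} + \frac{417129}{\sqrt{143684}} = \frac{242}{44700943164113} + \frac{417129}{2 \sqrt{35921}} = \frac{242}{44700943164113} + 417129 \frac{\sqrt{35921}}{71842} = \frac{242}{44700943164113} + \frac{24537 \sqrt{35921}}{4226}$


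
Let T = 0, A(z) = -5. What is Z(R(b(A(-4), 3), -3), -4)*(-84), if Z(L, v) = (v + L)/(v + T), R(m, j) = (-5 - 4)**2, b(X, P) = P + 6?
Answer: 1617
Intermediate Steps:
b(X, P) = 6 + P
R(m, j) = 81 (R(m, j) = (-9)**2 = 81)
Z(L, v) = (L + v)/v (Z(L, v) = (v + L)/(v + 0) = (L + v)/v)
Z(R(b(A(-4), 3), -3), -4)*(-84) = ((81 - 4)/(-4))*(-84) = -1/4*77*(-84) = -77/4*(-84) = 1617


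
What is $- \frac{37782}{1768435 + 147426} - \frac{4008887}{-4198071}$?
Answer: $\frac{7521858738185}{8042920504131} \approx 0.93521$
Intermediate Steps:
$- \frac{37782}{1768435 + 147426} - \frac{4008887}{-4198071} = - \frac{37782}{1915861} - - \frac{4008887}{4198071} = \left(-37782\right) \frac{1}{1915861} + \frac{4008887}{4198071} = - \frac{37782}{1915861} + \frac{4008887}{4198071} = \frac{7521858738185}{8042920504131}$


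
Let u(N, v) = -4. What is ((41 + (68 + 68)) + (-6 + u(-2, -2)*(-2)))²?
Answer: 32041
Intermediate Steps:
((41 + (68 + 68)) + (-6 + u(-2, -2)*(-2)))² = ((41 + (68 + 68)) + (-6 - 4*(-2)))² = ((41 + 136) + (-6 + 8))² = (177 + 2)² = 179² = 32041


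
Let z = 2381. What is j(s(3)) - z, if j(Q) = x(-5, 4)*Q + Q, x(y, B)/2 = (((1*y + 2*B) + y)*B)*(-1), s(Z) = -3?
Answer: -2432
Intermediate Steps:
x(y, B) = -2*B*(2*B + 2*y) (x(y, B) = 2*((((1*y + 2*B) + y)*B)*(-1)) = 2*((((y + 2*B) + y)*B)*(-1)) = 2*(((2*B + 2*y)*B)*(-1)) = 2*((B*(2*B + 2*y))*(-1)) = 2*(-B*(2*B + 2*y)) = -2*B*(2*B + 2*y))
j(Q) = 17*Q (j(Q) = (-4*4*(4 - 5))*Q + Q = (-4*4*(-1))*Q + Q = 16*Q + Q = 17*Q)
j(s(3)) - z = 17*(-3) - 1*2381 = -51 - 2381 = -2432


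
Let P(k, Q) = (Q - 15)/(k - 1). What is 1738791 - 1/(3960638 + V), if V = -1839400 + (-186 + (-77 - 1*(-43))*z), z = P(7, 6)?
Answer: 3688154806472/2121103 ≈ 1.7388e+6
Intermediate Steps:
P(k, Q) = (-15 + Q)/(-1 + k)
z = -3/2 (z = (-15 + 6)/(-1 + 7) = -9/6 = (⅙)*(-9) = -3/2 ≈ -1.5000)
V = -1839535 (V = -1839400 + (-186 + (-77 - 1*(-43))*(-3/2)) = -1839400 + (-186 + (-77 + 43)*(-3/2)) = -1839400 + (-186 - 34*(-3/2)) = -1839400 + (-186 + 51) = -1839400 - 135 = -1839535)
1738791 - 1/(3960638 + V) = 1738791 - 1/(3960638 - 1839535) = 1738791 - 1/2121103 = 3688154806472/2121103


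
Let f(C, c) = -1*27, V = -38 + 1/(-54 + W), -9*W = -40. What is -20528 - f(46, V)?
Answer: -20501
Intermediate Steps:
W = 40/9 (W = -⅑*(-40) = 40/9 ≈ 4.4444)
V = -16957/446 (V = -38 + 1/(-54 + 40/9) = -38 + 1/(-446/9) = -38 - 9/446 = -16957/446 ≈ -38.020)
f(C, c) = -27
-20528 - f(46, V) = -20528 - 1*(-27) = -20528 + 27 = -20501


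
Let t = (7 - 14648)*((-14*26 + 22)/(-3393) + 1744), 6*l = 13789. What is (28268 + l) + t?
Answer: -57691888327/2262 ≈ -2.5505e+7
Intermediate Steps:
l = 13789/6 (l = (⅙)*13789 = 13789/6 ≈ 2298.2)
t = -9626838166/377 (t = -14641*((-364 + 22)*(-1/3393) + 1744) = -14641*(-342*(-1/3393) + 1744) = -14641*(38/377 + 1744) = -14641*657526/377 = -9626838166/377 ≈ -2.5535e+7)
(28268 + l) + t = (28268 + 13789/6) - 9626838166/377 = 183397/6 - 9626838166/377 = -57691888327/2262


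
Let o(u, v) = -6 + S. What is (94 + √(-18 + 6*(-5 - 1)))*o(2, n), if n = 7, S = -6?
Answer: -1128 - 36*I*√6 ≈ -1128.0 - 88.182*I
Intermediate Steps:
o(u, v) = -12 (o(u, v) = -6 - 6 = -12)
(94 + √(-18 + 6*(-5 - 1)))*o(2, n) = (94 + √(-18 + 6*(-5 - 1)))*(-12) = (94 + √(-18 + 6*(-6)))*(-12) = (94 + √(-18 - 36))*(-12) = (94 + √(-54))*(-12) = (94 + 3*I*√6)*(-12) = -1128 - 36*I*√6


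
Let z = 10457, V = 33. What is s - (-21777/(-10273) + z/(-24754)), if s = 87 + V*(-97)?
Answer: -792315123085/254297842 ≈ -3115.7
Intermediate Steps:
s = -3114 (s = 87 + 33*(-97) = 87 - 3201 = -3114)
s - (-21777/(-10273) + z/(-24754)) = -3114 - (-21777/(-10273) + 10457/(-24754)) = -3114 - (-21777*(-1/10273) + 10457*(-1/24754)) = -3114 - (21777/10273 - 10457/24754) = -3114 - 1*431643097/254297842 = -3114 - 431643097/254297842 = -792315123085/254297842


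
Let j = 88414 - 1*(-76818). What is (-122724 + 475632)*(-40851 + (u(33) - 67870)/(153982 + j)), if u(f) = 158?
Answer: -2301009359963004/159607 ≈ -1.4417e+10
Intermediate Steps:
j = 165232 (j = 88414 + 76818 = 165232)
(-122724 + 475632)*(-40851 + (u(33) - 67870)/(153982 + j)) = (-122724 + 475632)*(-40851 + (158 - 67870)/(153982 + 165232)) = 352908*(-40851 - 67712/319214) = 352908*(-40851 - 67712*1/319214) = 352908*(-40851 - 33856/159607) = 352908*(-6520139413/159607) = -2301009359963004/159607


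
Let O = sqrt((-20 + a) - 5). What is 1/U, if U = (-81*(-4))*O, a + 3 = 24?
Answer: -I/648 ≈ -0.0015432*I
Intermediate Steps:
a = 21 (a = -3 + 24 = 21)
O = 2*I (O = sqrt((-20 + 21) - 5) = sqrt(1 - 5) = sqrt(-4) = 2*I ≈ 2.0*I)
U = 648*I (U = (-81*(-4))*(2*I) = 324*(2*I) = 648*I ≈ 648.0*I)
1/U = 1/(648*I) = -I/648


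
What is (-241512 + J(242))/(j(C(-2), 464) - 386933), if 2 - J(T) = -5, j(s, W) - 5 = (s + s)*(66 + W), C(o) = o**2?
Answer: 241505/382688 ≈ 0.63108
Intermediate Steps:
j(s, W) = 5 + 2*s*(66 + W) (j(s, W) = 5 + (s + s)*(66 + W) = 5 + (2*s)*(66 + W) = 5 + 2*s*(66 + W))
J(T) = 7 (J(T) = 2 - 1*(-5) = 2 + 5 = 7)
(-241512 + J(242))/(j(C(-2), 464) - 386933) = (-241512 + 7)/((5 + 132*(-2)**2 + 2*464*(-2)**2) - 386933) = -241505/((5 + 132*4 + 2*464*4) - 386933) = -241505/((5 + 528 + 3712) - 386933) = -241505/(4245 - 386933) = -241505/(-382688) = -241505*(-1/382688) = 241505/382688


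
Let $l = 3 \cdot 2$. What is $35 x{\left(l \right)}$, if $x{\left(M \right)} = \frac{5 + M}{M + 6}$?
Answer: $\frac{385}{12} \approx 32.083$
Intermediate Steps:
$l = 6$
$x{\left(M \right)} = \frac{5 + M}{6 + M}$
$35 x{\left(l \right)} = 35 \frac{5 + 6}{6 + 6} = 35 \cdot \frac{1}{12} \cdot 11 = 35 \cdot \frac{11}{12} = \frac{385}{12}$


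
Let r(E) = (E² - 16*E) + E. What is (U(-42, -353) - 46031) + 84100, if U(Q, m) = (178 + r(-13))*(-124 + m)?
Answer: -220465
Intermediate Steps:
r(E) = E² - 15*E
U(Q, m) = -67208 + 542*m (U(Q, m) = (178 - 13*(-15 - 13))*(-124 + m) = (178 - 13*(-28))*(-124 + m) = (178 + 364)*(-124 + m) = 542*(-124 + m) = -67208 + 542*m)
(U(-42, -353) - 46031) + 84100 = ((-67208 + 542*(-353)) - 46031) + 84100 = ((-67208 - 191326) - 46031) + 84100 = (-258534 - 46031) + 84100 = -304565 + 84100 = -220465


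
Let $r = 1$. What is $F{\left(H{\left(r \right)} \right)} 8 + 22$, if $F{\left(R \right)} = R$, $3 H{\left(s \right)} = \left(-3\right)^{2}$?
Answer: $46$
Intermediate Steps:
$H{\left(s \right)} = 3$ ($H{\left(s \right)} = \frac{\left(-3\right)^{2}}{3} = \frac{1}{3} \cdot 9 = 3$)
$F{\left(H{\left(r \right)} \right)} 8 + 22 = 3 \cdot 8 + 22 = 24 + 22 = 46$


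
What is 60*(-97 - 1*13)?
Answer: -6600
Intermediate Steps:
60*(-97 - 1*13) = 60*(-97 - 13) = 60*(-110) = -6600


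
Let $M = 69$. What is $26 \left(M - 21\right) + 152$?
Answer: $1400$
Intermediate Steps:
$26 \left(M - 21\right) + 152 = 26 \left(69 - 21\right) + 152 = 26 \cdot 48 + 152 = 1248 + 152 = 1400$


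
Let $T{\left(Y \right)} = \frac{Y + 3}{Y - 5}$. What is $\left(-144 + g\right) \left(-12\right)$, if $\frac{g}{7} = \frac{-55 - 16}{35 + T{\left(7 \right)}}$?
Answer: $\frac{18771}{10} \approx 1877.1$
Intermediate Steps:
$T{\left(Y \right)} = \frac{3 + Y}{-5 + Y}$
$g = - \frac{497}{40}$ ($g = 7 \frac{-55 - 16}{35 + \frac{3 + 7}{-5 + 7}} = 7 \left(- \frac{71}{35 + \frac{1}{2} \cdot 10}\right) = 7 \left(- \frac{71}{35 + 5}\right) = 7 \left(- \frac{71}{40}\right) = - \frac{497}{40} \approx -12.425$)
$\left(-144 + g\right) \left(-12\right) = \left(-144 - \frac{497}{40}\right) \left(-12\right) = \left(- \frac{6257}{40}\right) \left(-12\right) = \frac{18771}{10}$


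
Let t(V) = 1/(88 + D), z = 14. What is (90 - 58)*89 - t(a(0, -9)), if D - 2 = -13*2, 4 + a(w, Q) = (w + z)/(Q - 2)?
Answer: 182271/64 ≈ 2848.0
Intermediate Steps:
a(w, Q) = -4 + (14 + w)/(-2 + Q) (a(w, Q) = -4 + (w + 14)/(Q - 2) = -4 + (14 + w)/(-2 + Q))
D = -24 (D = 2 - 13*2 = 2 - 26 = -24)
t(V) = 1/64 (t(V) = 1/(88 - 24) = 1/64)
(90 - 58)*89 - t(a(0, -9)) = (90 - 58)*89 - 1*1/64 = 32*89 - 1/64 = 2848 - 1/64 = 182271/64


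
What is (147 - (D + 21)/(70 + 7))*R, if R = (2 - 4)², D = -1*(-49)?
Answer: 6428/11 ≈ 584.36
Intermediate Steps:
D = 49
R = 4 (R = (-2)² = 4)
(147 - (D + 21)/(70 + 7))*R = (147 - (49 + 21)/(70 + 7))*4 = (147 - 70/77)*4 = (147 - 1*10/11)*4 = (147 - 10/11)*4 = (1607/11)*4 = 6428/11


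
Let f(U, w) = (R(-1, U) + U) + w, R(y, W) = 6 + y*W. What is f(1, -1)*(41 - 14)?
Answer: 135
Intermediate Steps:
R(y, W) = 6 + W*y
f(U, w) = 6 + w (f(U, w) = ((6 + U*(-1)) + U) + w = ((6 - U) + U) + w = 6 + w)
f(1, -1)*(41 - 14) = (6 - 1)*(41 - 14) = 5*27 = 135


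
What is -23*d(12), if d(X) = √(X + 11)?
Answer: -23*√23 ≈ -110.30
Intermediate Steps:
d(X) = √(11 + X)
-23*d(12) = -23*√(11 + 12) = -23*√23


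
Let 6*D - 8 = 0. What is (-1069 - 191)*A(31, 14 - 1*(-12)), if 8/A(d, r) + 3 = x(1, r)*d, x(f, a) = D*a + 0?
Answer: -6048/643 ≈ -9.4059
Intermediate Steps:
D = 4/3 (D = 4/3 + (⅙)*0 = 4/3 + 0 = 4/3 ≈ 1.3333)
x(f, a) = 4*a/3 (x(f, a) = 4*a/3 + 0 = 4*a/3)
A(d, r) = 8/(-3 + 4*d*r/3) (A(d, r) = 8/(-3 + (4*r/3)*d) = 8/(-3 + 4*d*r/3))
(-1069 - 191)*A(31, 14 - 1*(-12)) = (-1069 - 191)*(24/(-9 + 4*31*(14 - 1*(-12)))) = -30240/(-9 + 4*31*(14 + 12)) = -30240/(-9 + 4*31*26) = -30240/(-9 + 3224) = -30240/3215 = -1260*24/3215 = -6048/643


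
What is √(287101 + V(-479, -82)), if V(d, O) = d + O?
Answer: 2*√71635 ≈ 535.29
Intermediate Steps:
V(d, O) = O + d
√(287101 + V(-479, -82)) = √(287101 + (-82 - 479)) = √(287101 - 561) = √286540 = 2*√71635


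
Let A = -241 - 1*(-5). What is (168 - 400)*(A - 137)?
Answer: 86536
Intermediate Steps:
A = -236 (A = -241 + 5 = -236)
(168 - 400)*(A - 137) = (168 - 400)*(-236 - 137) = -232*(-373) = 86536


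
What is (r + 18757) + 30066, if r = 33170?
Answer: 81993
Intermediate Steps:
(r + 18757) + 30066 = (33170 + 18757) + 30066 = 51927 + 30066 = 81993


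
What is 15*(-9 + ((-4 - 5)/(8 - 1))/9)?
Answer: -960/7 ≈ -137.14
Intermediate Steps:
15*(-9 + ((-4 - 5)/(8 - 1))/9) = 15*(-9 - 9/7*(⅑)) = 15*(-9 - 9*⅐*(⅑)) = 15*(-9 - 9/7*⅑) = 15*(-9 - ⅐) = 15*(-64/7) = -960/7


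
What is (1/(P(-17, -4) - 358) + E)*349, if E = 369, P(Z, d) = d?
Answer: 46618373/362 ≈ 1.2878e+5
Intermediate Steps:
(1/(P(-17, -4) - 358) + E)*349 = (1/(-4 - 358) + 369)*349 = (1/(-362) + 369)*349 = (-1/362 + 369)*349 = (133577/362)*349 = 46618373/362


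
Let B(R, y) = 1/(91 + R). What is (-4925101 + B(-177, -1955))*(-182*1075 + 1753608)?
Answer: -329943322440573/43 ≈ -7.6731e+12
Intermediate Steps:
(-4925101 + B(-177, -1955))*(-182*1075 + 1753608) = (-4925101 + 1/(91 - 177))*(-182*1075 + 1753608) = (-4925101 + 1/(-86))*(-195650 + 1753608) = (-4925101 - 1/86)*1557958 = -423558687/86*1557958 = -329943322440573/43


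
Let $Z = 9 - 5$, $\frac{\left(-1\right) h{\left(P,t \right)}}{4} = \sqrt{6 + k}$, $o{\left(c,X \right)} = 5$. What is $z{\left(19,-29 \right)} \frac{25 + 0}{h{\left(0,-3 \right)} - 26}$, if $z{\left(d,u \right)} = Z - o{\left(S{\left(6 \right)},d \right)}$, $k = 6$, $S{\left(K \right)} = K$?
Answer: $\frac{325}{242} - \frac{50 \sqrt{3}}{121} \approx 0.62725$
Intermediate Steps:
$h{\left(P,t \right)} = - 8 \sqrt{3}$ ($h{\left(P,t \right)} = - 4 \sqrt{6 + 6} = - 4 \sqrt{12} = - 4 \cdot 2 \sqrt{3} = - 8 \sqrt{3}$)
$Z = 4$ ($Z = 9 - 5 = 4$)
$z{\left(d,u \right)} = -1$ ($z{\left(d,u \right)} = 4 - 5 = -1$)
$z{\left(19,-29 \right)} \frac{25 + 0}{h{\left(0,-3 \right)} - 26} = - \frac{25 + 0}{- 8 \sqrt{3} - 26} = - \frac{25}{-26 - 8 \sqrt{3}}$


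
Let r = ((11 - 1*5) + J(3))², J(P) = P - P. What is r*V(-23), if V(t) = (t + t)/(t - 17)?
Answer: 207/5 ≈ 41.400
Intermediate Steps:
J(P) = 0
V(t) = 2*t/(-17 + t) (V(t) = (2*t)/(-17 + t) = 2*t/(-17 + t))
r = 36 (r = ((11 - 1*5) + 0)² = ((11 - 5) + 0)² = (6 + 0)² = 6² = 36)
r*V(-23) = 36*(2*(-23)/(-17 - 23)) = 36*(2*(-23)/(-40)) = 36*(2*(-23)*(-1/40)) = 36*(23/20) = 207/5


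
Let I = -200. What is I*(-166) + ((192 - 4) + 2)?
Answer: 33390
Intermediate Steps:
I*(-166) + ((192 - 4) + 2) = -200*(-166) + ((192 - 4) + 2) = 33200 + (188 + 2) = 33200 + 190 = 33390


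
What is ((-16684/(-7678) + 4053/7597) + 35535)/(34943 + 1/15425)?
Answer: 7993644156192275/7859874372267104 ≈ 1.0170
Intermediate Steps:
((-16684/(-7678) + 4053/7597) + 35535)/(34943 + 1/15425) = ((-16684*(-1/7678) + 4053*(1/7597)) + 35535)/(34943 + 1/15425) = ((8342/3839 + 4053/7597) + 35535)/(538995776/15425) = (78933641/29164883 + 35535)*(15425/538995776) = (1036453051046/29164883)*(15425/538995776) = 7993644156192275/7859874372267104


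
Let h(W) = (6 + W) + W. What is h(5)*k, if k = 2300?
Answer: 36800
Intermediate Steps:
h(W) = 6 + 2*W
h(5)*k = (6 + 2*5)*2300 = (6 + 10)*2300 = 16*2300 = 36800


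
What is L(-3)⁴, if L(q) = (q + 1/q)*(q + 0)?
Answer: 10000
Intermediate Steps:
L(q) = q*(q + 1/q) (L(q) = (q + 1/q)*q = q*(q + 1/q))
L(-3)⁴ = (1 + (-3)²)⁴ = (1 + 9)⁴ = 10⁴ = 10000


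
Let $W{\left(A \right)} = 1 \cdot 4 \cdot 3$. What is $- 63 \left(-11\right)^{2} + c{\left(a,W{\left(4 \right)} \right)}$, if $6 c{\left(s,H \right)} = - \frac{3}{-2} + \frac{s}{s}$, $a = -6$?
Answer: $- \frac{91471}{12} \approx -7622.6$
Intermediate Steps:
$W{\left(A \right)} = 12$ ($W{\left(A \right)} = 4 \cdot 3 = 12$)
$c{\left(s,H \right)} = \frac{5}{12}$ ($c{\left(s,H \right)} = \frac{- \frac{3}{-2} + \frac{s}{s}}{6} = \frac{\left(-3\right) \left(- \frac{1}{2}\right) + 1}{6} = \frac{\frac{3}{2} + 1}{6} = \frac{1}{6} \cdot \frac{5}{2} = \frac{5}{12}$)
$- 63 \left(-11\right)^{2} + c{\left(a,W{\left(4 \right)} \right)} = - 63 \left(-11\right)^{2} + \frac{5}{12} = \left(-63\right) 121 + \frac{5}{12} = -7623 + \frac{5}{12} = - \frac{91471}{12}$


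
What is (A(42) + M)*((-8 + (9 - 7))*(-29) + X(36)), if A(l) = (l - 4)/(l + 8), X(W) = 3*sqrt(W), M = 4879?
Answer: 23422848/25 ≈ 9.3691e+5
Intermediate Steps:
A(l) = (-4 + l)/(8 + l)
(A(42) + M)*((-8 + (9 - 7))*(-29) + X(36)) = ((-4 + 42)/(8 + 42) + 4879)*((-8 + (9 - 7))*(-29) + 3*sqrt(36)) = (38/50 + 4879)*((-8 + 2)*(-29) + 3*6) = ((1/50)*38 + 4879)*(-6*(-29) + 18) = (19/25 + 4879)*(174 + 18) = (121994/25)*192 = 23422848/25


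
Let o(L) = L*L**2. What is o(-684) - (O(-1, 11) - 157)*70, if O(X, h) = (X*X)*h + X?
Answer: -320003214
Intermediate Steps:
O(X, h) = X + h*X**2 (O(X, h) = X**2*h + X = h*X**2 + X = X + h*X**2)
o(L) = L**3
o(-684) - (O(-1, 11) - 157)*70 = (-684)**3 - (-(1 - 1*11) - 157)*70 = -320013504 - (-(1 - 11) - 157)*70 = -320013504 - (-1*(-10) - 157)*70 = -320013504 - (10 - 157)*70 = -320013504 - (-147)*70 = -320013504 - 1*(-10290) = -320013504 + 10290 = -320003214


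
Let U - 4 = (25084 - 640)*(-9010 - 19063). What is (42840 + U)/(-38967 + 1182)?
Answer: 686173568/37785 ≈ 18160.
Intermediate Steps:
U = -686216408 (U = 4 + (25084 - 640)*(-9010 - 19063) = 4 + 24444*(-28073) = 4 - 686216412 = -686216408)
(42840 + U)/(-38967 + 1182) = (42840 - 686216408)/(-38967 + 1182) = -686173568/(-37785) = -686173568*(-1/37785) = 686173568/37785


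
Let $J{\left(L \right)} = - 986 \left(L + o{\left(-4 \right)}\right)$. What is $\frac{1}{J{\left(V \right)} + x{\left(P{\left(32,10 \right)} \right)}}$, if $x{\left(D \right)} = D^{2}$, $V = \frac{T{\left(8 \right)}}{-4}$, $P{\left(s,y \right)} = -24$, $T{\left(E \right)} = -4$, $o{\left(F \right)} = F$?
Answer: $\frac{1}{3534} \approx 0.00028297$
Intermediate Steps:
$V = 1$ ($V = - \frac{4}{-4} = \left(-4\right) \left(- \frac{1}{4}\right) = 1$)
$J{\left(L \right)} = 3944 - 986 L$ ($J{\left(L \right)} = - 986 \left(L - 4\right) = - 986 \left(-4 + L\right) = 3944 - 986 L$)
$\frac{1}{J{\left(V \right)} + x{\left(P{\left(32,10 \right)} \right)}} = \frac{1}{\left(3944 - 986\right) + \left(-24\right)^{2}} = \frac{1}{\left(3944 - 986\right) + 576} = \frac{1}{2958 + 576} = \frac{1}{3534}$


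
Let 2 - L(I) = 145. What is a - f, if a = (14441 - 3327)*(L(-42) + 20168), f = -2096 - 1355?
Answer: 222561301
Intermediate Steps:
L(I) = -143 (L(I) = 2 - 1*145 = 2 - 145 = -143)
f = -3451
a = 222557850 (a = (14441 - 3327)*(-143 + 20168) = 11114*20025 = 222557850)
a - f = 222557850 - 1*(-3451) = 222557850 + 3451 = 222561301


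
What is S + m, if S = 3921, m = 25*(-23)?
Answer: 3346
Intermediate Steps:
m = -575
S + m = 3921 - 575 = 3346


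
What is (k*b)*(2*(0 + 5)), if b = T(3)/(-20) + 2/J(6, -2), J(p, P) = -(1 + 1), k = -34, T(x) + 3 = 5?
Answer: 374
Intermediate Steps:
T(x) = 2 (T(x) = -3 + 5 = 2)
J(p, P) = -2 (J(p, P) = -1*2 = -2)
b = -11/10 (b = 2/(-20) + 2/(-2) = 2*(-1/20) + 2*(-½) = -⅒ - 1 = -11/10 ≈ -1.1000)
(k*b)*(2*(0 + 5)) = (-34*(-11/10))*(2*(0 + 5)) = 187*(2*5)/5 = (187/5)*10 = 374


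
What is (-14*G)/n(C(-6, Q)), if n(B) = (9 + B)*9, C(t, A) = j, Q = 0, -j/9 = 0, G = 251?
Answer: -3514/81 ≈ -43.383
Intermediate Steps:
j = 0 (j = -9*0 = 0)
C(t, A) = 0
n(B) = 81 + 9*B
(-14*G)/n(C(-6, Q)) = (-14*251)/(81 + 9*0) = -3514/(81 + 0) = -3514/81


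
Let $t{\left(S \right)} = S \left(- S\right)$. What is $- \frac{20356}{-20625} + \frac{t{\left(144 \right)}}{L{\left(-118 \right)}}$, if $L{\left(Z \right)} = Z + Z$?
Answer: $\frac{108121004}{1216875} \approx 88.851$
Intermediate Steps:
$L{\left(Z \right)} = 2 Z$
$t{\left(S \right)} = - S^{2}$
$- \frac{20356}{-20625} + \frac{t{\left(144 \right)}}{L{\left(-118 \right)}} = - \frac{20356}{-20625} + \frac{\left(-1\right) 144^{2}}{2 \left(-118\right)} = \left(-20356\right) \left(- \frac{1}{20625}\right) + \frac{\left(-1\right) 20736}{-236} = \frac{20356}{20625} - - \frac{5184}{59} = \frac{20356}{20625} + \frac{5184}{59} = \frac{108121004}{1216875}$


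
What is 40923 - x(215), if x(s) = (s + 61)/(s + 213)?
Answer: 4378692/107 ≈ 40922.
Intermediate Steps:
x(s) = (61 + s)/(213 + s)
40923 - x(215) = 40923 - (61 + 215)/(213 + 215) = 40923 - 276/428 = 40923 - 1*69/107 = 40923 - 69/107 = 4378692/107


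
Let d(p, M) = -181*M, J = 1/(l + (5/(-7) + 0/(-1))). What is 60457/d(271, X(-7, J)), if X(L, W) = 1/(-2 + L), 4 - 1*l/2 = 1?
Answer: 544113/181 ≈ 3006.1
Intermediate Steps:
l = 6 (l = 8 - 2*1 = 8 - 2 = 6)
J = 7/37 (J = 1/(6 + (5/(-7) + 0/(-1))) = 1/(6 + (5*(-⅐) + 0*(-1))) = 1/(6 + (-5/7 + 0)) = 1/(6 - 5/7) = 1/(37/7) = 7/37 ≈ 0.18919)
60457/d(271, X(-7, J)) = 60457/((-181/(-2 - 7))) = 60457/((-181/(-9))) = 60457/((-181*(-⅑))) = 60457/(181/9) = 60457*(9/181) = 544113/181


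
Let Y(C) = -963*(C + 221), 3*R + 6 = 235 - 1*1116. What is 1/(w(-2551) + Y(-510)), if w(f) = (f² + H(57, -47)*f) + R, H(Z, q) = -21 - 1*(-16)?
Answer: 3/20395102 ≈ 1.4709e-7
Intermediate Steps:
R = -887/3 (R = -2 + (235 - 1*1116)/3 = -2 + (235 - 1116)/3 = -2 + (⅓)*(-881) = -2 - 881/3 = -887/3 ≈ -295.67)
Y(C) = -212823 - 963*C (Y(C) = -963*(221 + C) = -212823 - 963*C)
H(Z, q) = -5 (H(Z, q) = -21 + 16 = -5)
w(f) = -887/3 + f² - 5*f (w(f) = (f² - 5*f) - 887/3 = -887/3 + f² - 5*f)
1/(w(-2551) + Y(-510)) = 1/((-887/3 + (-2551)² - 5*(-2551)) + (-212823 - 963*(-510))) = 1/((-887/3 + 6507601 + 12755) + (-212823 + 491130)) = 1/(19560181/3 + 278307) = 1/(20395102/3) = 3/20395102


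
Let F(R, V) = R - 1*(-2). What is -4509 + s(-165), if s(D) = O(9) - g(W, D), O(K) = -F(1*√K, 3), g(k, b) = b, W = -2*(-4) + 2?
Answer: -4349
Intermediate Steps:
W = 10 (W = 8 + 2 = 10)
F(R, V) = 2 + R (F(R, V) = R + 2 = 2 + R)
O(K) = -2 - √K (O(K) = -(2 + 1*√K) = -(2 + √K) = -2 - √K)
s(D) = -5 - D (s(D) = (-2 - √9) - D = (-2 - 1*3) - D = (-2 - 3) - D = -5 - D)
-4509 + s(-165) = -4509 + (-5 - 1*(-165)) = -4509 + (-5 + 165) = -4509 + 160 = -4349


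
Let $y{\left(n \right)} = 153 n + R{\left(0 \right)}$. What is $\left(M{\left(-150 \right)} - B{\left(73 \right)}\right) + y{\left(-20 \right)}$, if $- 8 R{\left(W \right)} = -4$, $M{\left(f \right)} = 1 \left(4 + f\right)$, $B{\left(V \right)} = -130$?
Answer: $- \frac{6151}{2} \approx -3075.5$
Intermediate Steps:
$M{\left(f \right)} = 4 + f$
$R{\left(W \right)} = \frac{1}{2}$ ($R{\left(W \right)} = \left(- \frac{1}{8}\right) \left(-4\right) = \frac{1}{2}$)
$y{\left(n \right)} = \frac{1}{2} + 153 n$ ($y{\left(n \right)} = 153 n + \frac{1}{2} = \frac{1}{2} + 153 n$)
$\left(M{\left(-150 \right)} - B{\left(73 \right)}\right) + y{\left(-20 \right)} = \left(\left(4 - 150\right) - -130\right) + \left(\frac{1}{2} + 153 \left(-20\right)\right) = \left(-146 + 130\right) + \left(\frac{1}{2} - 3060\right) = -16 - \frac{6119}{2} = - \frac{6151}{2}$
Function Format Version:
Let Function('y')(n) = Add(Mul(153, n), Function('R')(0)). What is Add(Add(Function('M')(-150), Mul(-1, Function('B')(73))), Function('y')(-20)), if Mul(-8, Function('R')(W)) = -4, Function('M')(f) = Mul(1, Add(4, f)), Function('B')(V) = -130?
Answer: Rational(-6151, 2) ≈ -3075.5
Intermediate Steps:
Function('M')(f) = Add(4, f)
Function('R')(W) = Rational(1, 2) (Function('R')(W) = Mul(Rational(-1, 8), -4) = Rational(1, 2))
Function('y')(n) = Add(Rational(1, 2), Mul(153, n)) (Function('y')(n) = Add(Mul(153, n), Rational(1, 2)) = Add(Rational(1, 2), Mul(153, n)))
Add(Add(Function('M')(-150), Mul(-1, Function('B')(73))), Function('y')(-20)) = Add(Add(Add(4, -150), Mul(-1, -130)), Add(Rational(1, 2), Mul(153, -20))) = Add(Add(-146, 130), Add(Rational(1, 2), -3060)) = Add(-16, Rational(-6119, 2)) = Rational(-6151, 2)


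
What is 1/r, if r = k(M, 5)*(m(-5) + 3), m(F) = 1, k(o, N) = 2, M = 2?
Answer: ⅛ ≈ 0.12500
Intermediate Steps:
r = 8 (r = 2*(1 + 3) = 2*4 = 8)
1/r = 1/8 = ⅛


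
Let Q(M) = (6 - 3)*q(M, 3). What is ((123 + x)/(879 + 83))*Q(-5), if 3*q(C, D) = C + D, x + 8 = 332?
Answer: -447/481 ≈ -0.92931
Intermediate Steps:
x = 324 (x = -8 + 332 = 324)
q(C, D) = C/3 + D/3 (q(C, D) = (C + D)/3 = C/3 + D/3)
Q(M) = 3 + M (Q(M) = (6 - 3)*(M/3 + (1/3)*3) = 3*(M/3 + 1) = 3*(1 + M/3) = 3 + M)
((123 + x)/(879 + 83))*Q(-5) = ((123 + 324)/(879 + 83))*(3 - 5) = (447/962)*(-2) = -447/481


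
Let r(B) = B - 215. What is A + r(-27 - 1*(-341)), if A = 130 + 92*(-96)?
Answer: -8603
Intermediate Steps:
A = -8702 (A = 130 - 8832 = -8702)
r(B) = -215 + B
A + r(-27 - 1*(-341)) = -8702 + (-215 + (-27 - 1*(-341))) = -8702 + (-215 + (-27 + 341)) = -8702 + (-215 + 314) = -8702 + 99 = -8603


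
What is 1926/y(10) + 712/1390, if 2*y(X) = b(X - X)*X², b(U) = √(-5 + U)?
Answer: 356/695 - 963*I*√5/125 ≈ 0.51223 - 17.227*I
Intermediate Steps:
y(X) = I*√5*X²/2 (y(X) = (√(-5 + (X - X))*X²)/2 = (√(-5 + 0)*X²)/2 = (√(-5)*X²)/2 = ((I*√5)*X²)/2 = (I*√5*X²)/2 = I*√5*X²/2)
1926/y(10) + 712/1390 = 1926/(((½)*I*√5*10²)) + 712/1390 = 1926/(((½)*I*√5*100)) + 712*(1/1390) = 1926/((50*I*√5)) + 356/695 = 1926*(-I*√5/250) + 356/695 = -963*I*√5/125 + 356/695 = 356/695 - 963*I*√5/125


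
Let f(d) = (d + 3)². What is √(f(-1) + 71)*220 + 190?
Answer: 190 + 1100*√3 ≈ 2095.3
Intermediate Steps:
f(d) = (3 + d)²
√(f(-1) + 71)*220 + 190 = √((3 - 1)² + 71)*220 + 190 = √(2² + 71)*220 + 190 = √(4 + 71)*220 + 190 = √75*220 + 190 = (5*√3)*220 + 190 = 1100*√3 + 190 = 190 + 1100*√3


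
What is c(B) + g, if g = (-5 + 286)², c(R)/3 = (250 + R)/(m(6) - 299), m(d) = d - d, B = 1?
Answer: 23608586/299 ≈ 78959.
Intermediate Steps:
m(d) = 0
c(R) = -750/299 - 3*R/299 (c(R) = 3*((250 + R)/(0 - 299)) = 3*((250 + R)/(-299)) = 3*((250 + R)*(-1/299)) = 3*(-250/299 - R/299) = -750/299 - 3*R/299)
g = 78961 (g = 281² = 78961)
c(B) + g = (-750/299 - 3/299*1) + 78961 = (-750/299 - 3/299) + 78961 = -753/299 + 78961 = 23608586/299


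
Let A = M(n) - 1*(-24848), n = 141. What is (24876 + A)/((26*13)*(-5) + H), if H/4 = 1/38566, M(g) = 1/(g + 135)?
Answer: -264636517475/8994361968 ≈ -29.422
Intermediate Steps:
M(g) = 1/(135 + g)
A = 6858049/276 (A = 1/(135 + 141) - 1*(-24848) = 1/276 + 24848 = 6858049/276 ≈ 24848.)
H = 2/19283 (H = 4/38566 = 4*(1/38566) = 2/19283 ≈ 0.00010372)
(24876 + A)/((26*13)*(-5) + H) = (24876 + 6858049/276)/((26*13)*(-5) + 2/19283) = 13723825/(276*(338*(-5) + 2/19283)) = 13723825/(276*(-1690 + 2/19283)) = 13723825/(276*(-32588268/19283)) = (13723825/276)*(-19283/32588268) = -264636517475/8994361968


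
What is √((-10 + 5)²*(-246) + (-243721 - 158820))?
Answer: I*√408691 ≈ 639.29*I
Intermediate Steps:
√((-10 + 5)²*(-246) + (-243721 - 158820)) = √((-5)²*(-246) - 402541) = √(25*(-246) - 402541) = √(-6150 - 402541) = √(-408691) = I*√408691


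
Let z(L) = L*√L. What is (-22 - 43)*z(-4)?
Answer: 520*I ≈ 520.0*I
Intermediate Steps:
z(L) = L^(3/2)
(-22 - 43)*z(-4) = (-22 - 43)*(-4)^(3/2) = -(-520)*I = 520*I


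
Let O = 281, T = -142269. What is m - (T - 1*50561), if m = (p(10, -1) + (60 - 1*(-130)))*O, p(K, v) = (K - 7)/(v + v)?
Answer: 491597/2 ≈ 2.4580e+5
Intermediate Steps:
p(K, v) = (-7 + K)/(2*v) (p(K, v) = (-7 + K)/((2*v)) = (-7 + K)*(1/(2*v)) = (-7 + K)/(2*v))
m = 105937/2 (m = ((½)*(-7 + 10)/(-1) + (60 - 1*(-130)))*281 = ((½)*(-1)*3 + (60 + 130))*281 = (-3/2 + 190)*281 = (377/2)*281 = 105937/2 ≈ 52969.)
m - (T - 1*50561) = 105937/2 - (-142269 - 1*50561) = 105937/2 - (-142269 - 50561) = 105937/2 - 1*(-192830) = 105937/2 + 192830 = 491597/2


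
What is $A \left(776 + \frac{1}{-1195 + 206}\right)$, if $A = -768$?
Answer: $- \frac{589411584}{989} \approx -5.9597 \cdot 10^{5}$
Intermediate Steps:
$A \left(776 + \frac{1}{-1195 + 206}\right) = - 768 \left(776 + \frac{1}{-1195 + 206}\right) = - 768 \left(776 + \frac{1}{-989}\right) = - 768 \left(776 - \frac{1}{989}\right) = \left(-768\right) \frac{767463}{989} = - \frac{589411584}{989}$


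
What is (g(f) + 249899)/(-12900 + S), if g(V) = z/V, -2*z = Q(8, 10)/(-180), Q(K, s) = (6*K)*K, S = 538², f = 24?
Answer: 11245457/12444480 ≈ 0.90365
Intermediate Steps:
S = 289444
Q(K, s) = 6*K²
z = 16/15 (z = -6*8²/(2*(-180)) = -6*64*(-1)/(2*180) = -192*(-1)/180 = -½*(-32/15) = 16/15 ≈ 1.0667)
g(V) = 16/(15*V)
(g(f) + 249899)/(-12900 + S) = ((16/15)/24 + 249899)/(-12900 + 289444) = ((16/15)*(1/24) + 249899)/276544 = (2/45 + 249899)*(1/276544) = (11245457/45)*(1/276544) = 11245457/12444480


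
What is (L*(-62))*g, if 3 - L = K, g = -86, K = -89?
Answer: 490544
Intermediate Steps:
L = 92 (L = 3 - 1*(-89) = 3 + 89 = 92)
(L*(-62))*g = (92*(-62))*(-86) = -5704*(-86) = 490544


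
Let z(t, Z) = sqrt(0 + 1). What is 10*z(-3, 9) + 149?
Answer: 159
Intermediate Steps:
z(t, Z) = 1 (z(t, Z) = sqrt(1) = 1)
10*z(-3, 9) + 149 = 10*1 + 149 = 10 + 149 = 159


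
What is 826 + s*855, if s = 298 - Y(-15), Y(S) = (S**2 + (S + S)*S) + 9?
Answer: -329204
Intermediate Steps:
Y(S) = 9 + 3*S**2 (Y(S) = (S**2 + (2*S)*S) + 9 = (S**2 + 2*S**2) + 9 = 3*S**2 + 9 = 9 + 3*S**2)
s = -386 (s = 298 - (9 + 3*(-15)**2) = 298 - (9 + 3*225) = 298 - (9 + 675) = 298 - 1*684 = 298 - 684 = -386)
826 + s*855 = 826 - 386*855 = 826 - 330030 = -329204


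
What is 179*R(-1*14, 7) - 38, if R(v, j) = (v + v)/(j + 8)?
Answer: -5582/15 ≈ -372.13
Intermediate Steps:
R(v, j) = 2*v/(8 + j) (R(v, j) = (2*v)/(8 + j) = 2*v/(8 + j))
179*R(-1*14, 7) - 38 = 179*(2*(-1*14)/(8 + 7)) - 38 = 179*(2*(-14)/15) - 38 = 179*(2*(-14)*(1/15)) - 38 = 179*(-28/15) - 38 = -5012/15 - 38 = -5582/15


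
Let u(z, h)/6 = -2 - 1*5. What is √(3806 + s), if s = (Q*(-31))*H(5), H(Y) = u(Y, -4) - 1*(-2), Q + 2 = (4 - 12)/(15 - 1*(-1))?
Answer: √706 ≈ 26.571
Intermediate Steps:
Q = -5/2 (Q = -2 + (4 - 12)/(15 - 1*(-1)) = -2 - 8/(15 + 1) = -2 - 8/16 = -2 - 8*1/16 = -2 - ½ = -5/2 ≈ -2.5000)
u(z, h) = -42 (u(z, h) = 6*(-2 - 1*5) = 6*(-2 - 5) = 6*(-7) = -42)
H(Y) = -40 (H(Y) = -42 - 1*(-2) = -42 + 2 = -40)
s = -3100 (s = -5/2*(-31)*(-40) = (155/2)*(-40) = -3100)
√(3806 + s) = √(3806 - 3100) = √706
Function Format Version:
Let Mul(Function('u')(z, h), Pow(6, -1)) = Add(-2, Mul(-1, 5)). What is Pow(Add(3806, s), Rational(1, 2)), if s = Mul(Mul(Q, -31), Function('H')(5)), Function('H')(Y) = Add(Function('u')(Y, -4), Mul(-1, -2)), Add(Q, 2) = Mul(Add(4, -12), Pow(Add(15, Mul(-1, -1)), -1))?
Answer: Pow(706, Rational(1, 2)) ≈ 26.571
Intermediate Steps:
Q = Rational(-5, 2) (Q = Add(-2, Mul(Add(4, -12), Pow(Add(15, Mul(-1, -1)), -1))) = Add(-2, Mul(-8, Pow(Add(15, 1), -1))) = Add(-2, Mul(-8, Pow(16, -1))) = Add(-2, Mul(-8, Rational(1, 16))) = Add(-2, Rational(-1, 2)) = Rational(-5, 2) ≈ -2.5000)
Function('u')(z, h) = -42 (Function('u')(z, h) = Mul(6, Add(-2, Mul(-1, 5))) = Mul(6, Add(-2, -5)) = Mul(6, -7) = -42)
Function('H')(Y) = -40 (Function('H')(Y) = Add(-42, Mul(-1, -2)) = Add(-42, 2) = -40)
s = -3100 (s = Mul(Mul(Rational(-5, 2), -31), -40) = Mul(Rational(155, 2), -40) = -3100)
Pow(Add(3806, s), Rational(1, 2)) = Pow(Add(3806, -3100), Rational(1, 2)) = Pow(706, Rational(1, 2))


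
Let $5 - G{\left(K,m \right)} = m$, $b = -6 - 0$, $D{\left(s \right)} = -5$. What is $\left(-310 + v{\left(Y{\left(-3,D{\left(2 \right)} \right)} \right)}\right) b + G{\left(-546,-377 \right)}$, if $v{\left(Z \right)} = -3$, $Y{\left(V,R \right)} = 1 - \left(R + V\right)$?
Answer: $2260$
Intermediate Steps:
$Y{\left(V,R \right)} = 1 - R - V$ ($Y{\left(V,R \right)} = 1 - \left(R + V\right) = 1 - R - V$)
$b = -6$ ($b = -6 + 0 = -6$)
$G{\left(K,m \right)} = 5 - m$
$\left(-310 + v{\left(Y{\left(-3,D{\left(2 \right)} \right)} \right)}\right) b + G{\left(-546,-377 \right)} = \left(-310 - 3\right) \left(-6\right) + \left(5 - -377\right) = \left(-313\right) \left(-6\right) + \left(5 + 377\right) = 1878 + 382 = 2260$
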